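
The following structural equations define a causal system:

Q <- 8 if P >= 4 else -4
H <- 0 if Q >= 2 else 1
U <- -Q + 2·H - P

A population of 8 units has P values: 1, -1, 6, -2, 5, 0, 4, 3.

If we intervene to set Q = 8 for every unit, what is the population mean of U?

The intervention sets Q=8 in all 8 units regardless of P. Recomputing U per unit gives -9, -7, -14, -6, -13, -8, -12, -11; average -10.

-10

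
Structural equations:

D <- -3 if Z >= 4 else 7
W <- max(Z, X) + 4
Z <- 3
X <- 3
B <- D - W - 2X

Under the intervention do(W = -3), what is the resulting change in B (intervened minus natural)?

Intervening sets W = -3 and removes its equation (W <- max(Z, X) + 4).
D = -3 if Z >= 4 else 7  [with Z=3]  = 7
B = D - W - 2X  [with D=7, W=-3, X=3]  = 4
Without intervention: D = -3 if Z >= 4 else 7  [with Z=3]  = 7; W = max(Z, X) + 4  [with Z=3, X=3]  = 7; B = D - W - 2X  [with D=7, W=7, X=3]  = -6.
Change = 4 − (-6) = 10.

10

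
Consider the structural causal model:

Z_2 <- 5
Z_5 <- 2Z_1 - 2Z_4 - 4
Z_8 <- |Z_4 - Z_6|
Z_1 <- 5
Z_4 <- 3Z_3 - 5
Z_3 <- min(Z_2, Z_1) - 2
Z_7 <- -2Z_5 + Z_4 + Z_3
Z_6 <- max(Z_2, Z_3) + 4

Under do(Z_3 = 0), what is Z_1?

5

Under do(Z_3=0), the mechanism Z_3 <- min(Z_2, Z_1) - 2 is discarded; Z_3 is fixed at 0.
Z_1 is not downstream of the intervention, so its value is determined by the original equations.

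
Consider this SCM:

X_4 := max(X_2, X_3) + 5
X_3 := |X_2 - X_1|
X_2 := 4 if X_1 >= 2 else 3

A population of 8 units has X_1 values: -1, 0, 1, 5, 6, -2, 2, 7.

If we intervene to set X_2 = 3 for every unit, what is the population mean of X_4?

8.5

Under do(X_2=3), X_2's equation is replaced by X_2=3 for every unit. Per-unit X_4: 9, 8, 8, 8, 8, 10, 8, 9. Mean = 8.5.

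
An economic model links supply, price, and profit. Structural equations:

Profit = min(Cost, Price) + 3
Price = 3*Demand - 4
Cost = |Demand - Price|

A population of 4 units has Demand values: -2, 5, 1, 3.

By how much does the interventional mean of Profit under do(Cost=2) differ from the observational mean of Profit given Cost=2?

-2.25

Under do(Cost=2), Cost's equation is replaced by Cost=2 for every unit. Per-unit Profit: -7, 5, 2, 5. Mean = 1.25.
Observing Cost=2 restricts to units where Cost's equation naturally yields 2: Demand ∈ {1, 3}. In that subpopulation Profit = 2, 5, mean 3.5.
Difference = 1.25 − 3.5 = -2.25.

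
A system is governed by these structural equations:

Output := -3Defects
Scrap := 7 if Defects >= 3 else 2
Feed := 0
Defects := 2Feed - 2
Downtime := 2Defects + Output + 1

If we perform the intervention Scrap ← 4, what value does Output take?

6

The intervention breaks the incoming arrows to Scrap: Scrap := 7 if Defects >= 3 else 2 no longer applies, and Scrap = 4.
Output is not downstream of the intervention, so its value is determined by the original equations.
Defects = 2Feed - 2  [with Feed=0]  = -2
Output = -3Defects  [with Defects=-2]  = 6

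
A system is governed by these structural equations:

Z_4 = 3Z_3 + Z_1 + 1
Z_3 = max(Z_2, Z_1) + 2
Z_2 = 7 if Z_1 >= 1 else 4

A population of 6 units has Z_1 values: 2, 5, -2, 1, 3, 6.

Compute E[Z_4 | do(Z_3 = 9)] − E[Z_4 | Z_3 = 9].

-0.9

Every unit gets Z_3=9 under the intervention. Z_4 values become 30, 33, 26, 29, 31, 34; E[Z_4|do(Z_3=9)] = 30.5.
Conditioning on Z_3=9 selects the 5 unit(s) with Z_1 ∈ {2, 5, 1, 3, 6}. Their Z_4 values: 30, 33, 29, 31, 34. Mean = 31.4.
Difference = 30.5 − 31.4 = -0.9.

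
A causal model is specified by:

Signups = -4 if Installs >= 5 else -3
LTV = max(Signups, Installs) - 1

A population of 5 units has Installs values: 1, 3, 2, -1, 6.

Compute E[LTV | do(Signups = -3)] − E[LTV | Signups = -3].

The intervention sets Signups=-3 in all 5 units regardless of Installs. Recomputing LTV per unit gives 0, 2, 1, -2, 5; average 1.2.
Conditioning on Signups=-3 selects the 4 unit(s) with Installs ∈ {1, 3, 2, -1}. Their LTV values: 0, 2, 1, -2. Mean = 0.25.
Difference = 1.2 − 0.25 = 0.95.

0.95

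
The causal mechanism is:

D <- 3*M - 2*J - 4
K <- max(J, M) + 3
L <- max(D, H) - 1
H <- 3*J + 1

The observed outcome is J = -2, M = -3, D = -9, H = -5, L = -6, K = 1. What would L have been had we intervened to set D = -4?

-5

do(D=-4) replaces the equation D <- 3*M - 2*J - 4 with the constant D = -4.
H = 3*J + 1  [with J=-2]  = -5
L = max(D, H) - 1  [with D=-4, H=-5]  = -5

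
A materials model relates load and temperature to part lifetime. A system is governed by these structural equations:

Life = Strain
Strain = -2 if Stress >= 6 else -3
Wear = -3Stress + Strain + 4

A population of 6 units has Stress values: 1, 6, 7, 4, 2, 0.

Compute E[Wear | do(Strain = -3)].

do(Strain=-3) breaks Strain's dependence on Stress. With Strain=-3 fixed, Wear across the units is -2, -17, -20, -11, -5, 1, mean -9.

-9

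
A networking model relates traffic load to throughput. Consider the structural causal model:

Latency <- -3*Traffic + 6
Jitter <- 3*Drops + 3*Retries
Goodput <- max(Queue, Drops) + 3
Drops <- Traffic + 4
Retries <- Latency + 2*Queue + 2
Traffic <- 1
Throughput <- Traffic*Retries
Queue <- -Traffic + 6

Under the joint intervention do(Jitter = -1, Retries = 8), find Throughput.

8

Setting Jitter = -1, Retries = 8 by intervention discards those variables' equations.
Throughput = Traffic*Retries  [with Traffic=1, Retries=8]  = 8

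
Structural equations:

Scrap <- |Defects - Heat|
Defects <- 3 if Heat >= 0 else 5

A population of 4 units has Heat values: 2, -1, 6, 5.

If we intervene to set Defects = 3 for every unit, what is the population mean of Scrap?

2.5

Under do(Defects=3), Defects's equation is replaced by Defects=3 for every unit. Per-unit Scrap: 1, 4, 3, 2. Mean = 2.5.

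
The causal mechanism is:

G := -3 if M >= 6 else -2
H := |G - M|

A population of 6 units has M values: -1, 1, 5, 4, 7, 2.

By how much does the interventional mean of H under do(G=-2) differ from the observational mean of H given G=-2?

Every unit gets G=-2 under the intervention. H values become 1, 3, 7, 6, 9, 4; E[H|do(G=-2)] = 5.
Conditioning on G=-2 selects the 5 unit(s) with M ∈ {-1, 1, 5, 4, 2}. Their H values: 1, 3, 7, 6, 4. Mean = 4.2.
Difference = 5 − 4.2 = 0.8.

0.8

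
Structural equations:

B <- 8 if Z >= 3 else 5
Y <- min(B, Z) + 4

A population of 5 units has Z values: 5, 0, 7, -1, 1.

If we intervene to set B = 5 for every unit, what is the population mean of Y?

6

Every unit gets B=5 under the intervention. Y values become 9, 4, 9, 3, 5; E[Y|do(B=5)] = 6.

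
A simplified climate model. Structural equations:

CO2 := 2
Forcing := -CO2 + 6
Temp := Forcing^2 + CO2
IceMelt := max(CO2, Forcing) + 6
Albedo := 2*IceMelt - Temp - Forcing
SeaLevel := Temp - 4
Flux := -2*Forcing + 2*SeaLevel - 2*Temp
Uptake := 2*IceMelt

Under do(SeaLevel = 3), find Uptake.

20

Intervening sets SeaLevel = 3 and removes its equation (SeaLevel := Temp - 4).
Uptake is not downstream of the intervention, so its value is determined by the original equations.
Forcing = -CO2 + 6  [with CO2=2]  = 4
IceMelt = max(CO2, Forcing) + 6  [with CO2=2, Forcing=4]  = 10
Uptake = 2*IceMelt  [with IceMelt=10]  = 20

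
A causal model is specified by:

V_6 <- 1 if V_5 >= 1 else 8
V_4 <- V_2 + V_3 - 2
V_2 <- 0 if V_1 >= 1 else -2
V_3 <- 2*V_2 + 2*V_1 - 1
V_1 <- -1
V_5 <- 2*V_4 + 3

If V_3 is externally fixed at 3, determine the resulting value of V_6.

1

The intervention breaks the incoming arrows to V_3: V_3 <- 2*V_2 + 2*V_1 - 1 no longer applies, and V_3 = 3.
V_2 = 0 if V_1 >= 1 else -2  [with V_1=-1]  = -2
V_4 = V_2 + V_3 - 2  [with V_2=-2, V_3=3]  = -1
V_5 = 2*V_4 + 3  [with V_4=-1]  = 1
V_6 = 1 if V_5 >= 1 else 8  [with V_5=1]  = 1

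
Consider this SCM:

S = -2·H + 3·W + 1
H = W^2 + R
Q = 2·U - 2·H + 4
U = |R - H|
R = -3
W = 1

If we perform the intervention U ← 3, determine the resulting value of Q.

The intervention breaks the incoming arrows to U: U = |R - H| no longer applies, and U = 3.
H = W^2 + R  [with W=1, R=-3]  = -2
Q = 2·U - 2·H + 4  [with U=3, H=-2]  = 14

14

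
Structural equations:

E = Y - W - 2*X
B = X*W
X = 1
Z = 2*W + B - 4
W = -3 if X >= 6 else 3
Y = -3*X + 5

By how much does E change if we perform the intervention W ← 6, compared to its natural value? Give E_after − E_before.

-3

do(W=6) replaces the equation W = -3 if X >= 6 else 3 with the constant W = 6.
Y = -3*X + 5  [with X=1]  = 2
E = Y - W - 2*X  [with Y=2, W=6, X=1]  = -6
Without intervention: Y = -3*X + 5  [with X=1]  = 2; W = -3 if X >= 6 else 3  [with X=1]  = 3; E = Y - W - 2*X  [with Y=2, W=3, X=1]  = -3.
Change = -6 − (-3) = -3.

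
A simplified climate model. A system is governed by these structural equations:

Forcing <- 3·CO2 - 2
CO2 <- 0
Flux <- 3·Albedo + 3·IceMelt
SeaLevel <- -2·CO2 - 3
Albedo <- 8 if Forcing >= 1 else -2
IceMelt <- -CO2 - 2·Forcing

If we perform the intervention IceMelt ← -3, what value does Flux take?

-15

The intervention breaks the incoming arrows to IceMelt: IceMelt <- -CO2 - 2·Forcing no longer applies, and IceMelt = -3.
Forcing = 3·CO2 - 2  [with CO2=0]  = -2
Albedo = 8 if Forcing >= 1 else -2  [with Forcing=-2]  = -2
Flux = 3·Albedo + 3·IceMelt  [with Albedo=-2, IceMelt=-3]  = -15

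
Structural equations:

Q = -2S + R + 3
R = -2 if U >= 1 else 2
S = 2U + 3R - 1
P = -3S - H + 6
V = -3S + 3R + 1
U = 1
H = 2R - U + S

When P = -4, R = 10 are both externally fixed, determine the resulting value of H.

Setting P = -4, R = 10 by intervention discards those variables' equations.
S = 2U + 3R - 1  [with U=1, R=10]  = 31
H = 2R - U + S  [with R=10, U=1, S=31]  = 50

50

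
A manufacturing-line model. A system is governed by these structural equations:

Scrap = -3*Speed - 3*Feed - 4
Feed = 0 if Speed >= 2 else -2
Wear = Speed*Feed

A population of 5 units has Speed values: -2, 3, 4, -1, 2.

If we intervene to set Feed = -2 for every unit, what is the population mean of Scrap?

do(Feed=-2) breaks Feed's dependence on Speed. With Feed=-2 fixed, Scrap across the units is 8, -7, -10, 5, -4, mean -1.6.

-1.6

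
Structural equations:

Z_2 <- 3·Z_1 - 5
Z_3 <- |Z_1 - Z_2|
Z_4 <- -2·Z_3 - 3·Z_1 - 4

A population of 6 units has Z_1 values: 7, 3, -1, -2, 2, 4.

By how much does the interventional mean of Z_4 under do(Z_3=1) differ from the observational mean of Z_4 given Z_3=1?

Under do(Z_3=1), Z_3's equation is replaced by Z_3=1 for every unit. Per-unit Z_4: -27, -15, -3, 0, -12, -18. Mean = -12.5.
Observing Z_3=1 restricts to units where Z_3's equation naturally yields 1: Z_1 ∈ {3, 2}. In that subpopulation Z_4 = -15, -12, mean -13.5.
Difference = -12.5 − (-13.5) = 1.

1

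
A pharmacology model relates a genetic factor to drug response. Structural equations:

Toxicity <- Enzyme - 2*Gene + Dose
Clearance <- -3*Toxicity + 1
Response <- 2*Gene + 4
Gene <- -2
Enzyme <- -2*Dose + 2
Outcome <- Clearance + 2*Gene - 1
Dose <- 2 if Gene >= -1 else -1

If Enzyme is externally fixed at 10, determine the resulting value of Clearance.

-38

The intervention breaks the incoming arrows to Enzyme: Enzyme <- -2*Dose + 2 no longer applies, and Enzyme = 10.
Dose = 2 if Gene >= -1 else -1  [with Gene=-2]  = -1
Toxicity = Enzyme - 2*Gene + Dose  [with Enzyme=10, Gene=-2, Dose=-1]  = 13
Clearance = -3*Toxicity + 1  [with Toxicity=13]  = -38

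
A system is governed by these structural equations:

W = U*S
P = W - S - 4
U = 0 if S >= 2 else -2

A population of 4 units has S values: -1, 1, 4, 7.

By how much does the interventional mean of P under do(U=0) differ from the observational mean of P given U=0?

Every unit gets U=0 under the intervention. P values become -3, -5, -8, -11; E[P|do(U=0)] = -6.75.
Observing U=0 restricts to units where U's equation naturally yields 0: S ∈ {4, 7}. In that subpopulation P = -8, -11, mean -9.5.
Difference = -6.75 − (-9.5) = 2.75.

2.75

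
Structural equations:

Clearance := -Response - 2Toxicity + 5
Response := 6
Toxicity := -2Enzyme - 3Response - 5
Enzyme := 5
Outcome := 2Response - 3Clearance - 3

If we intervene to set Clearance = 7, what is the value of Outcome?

Intervening sets Clearance = 7 and removes its equation (Clearance := -Response - 2Toxicity + 5).
Outcome = 2Response - 3Clearance - 3  [with Response=6, Clearance=7]  = -12

-12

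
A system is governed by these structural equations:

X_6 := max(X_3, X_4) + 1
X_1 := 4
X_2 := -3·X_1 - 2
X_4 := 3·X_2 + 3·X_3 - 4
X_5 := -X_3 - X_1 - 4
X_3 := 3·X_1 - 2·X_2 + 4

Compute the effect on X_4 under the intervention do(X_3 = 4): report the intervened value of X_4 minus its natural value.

-120

The intervention breaks the incoming arrows to X_3: X_3 := 3·X_1 - 2·X_2 + 4 no longer applies, and X_3 = 4.
X_2 = -3·X_1 - 2  [with X_1=4]  = -14
X_4 = 3·X_2 + 3·X_3 - 4  [with X_2=-14, X_3=4]  = -34
Without intervention: X_2 = -3·X_1 - 2  [with X_1=4]  = -14; X_3 = 3·X_1 - 2·X_2 + 4  [with X_1=4, X_2=-14]  = 44; X_4 = 3·X_2 + 3·X_3 - 4  [with X_2=-14, X_3=44]  = 86.
Change = -34 − 86 = -120.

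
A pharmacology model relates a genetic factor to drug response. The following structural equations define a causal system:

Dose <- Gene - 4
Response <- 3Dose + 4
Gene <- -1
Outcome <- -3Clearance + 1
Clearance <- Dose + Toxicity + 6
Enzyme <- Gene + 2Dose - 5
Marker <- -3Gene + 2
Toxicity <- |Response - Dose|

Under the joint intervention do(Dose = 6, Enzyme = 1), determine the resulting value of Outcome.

-83

The joint intervention fixes Dose = 6, Enzyme = 1, removing each variable's own equation.
Response = 3Dose + 4  [with Dose=6]  = 22
Toxicity = |Response - Dose|  [with Response=22, Dose=6]  = 16
Clearance = Dose + Toxicity + 6  [with Dose=6, Toxicity=16]  = 28
Outcome = -3Clearance + 1  [with Clearance=28]  = -83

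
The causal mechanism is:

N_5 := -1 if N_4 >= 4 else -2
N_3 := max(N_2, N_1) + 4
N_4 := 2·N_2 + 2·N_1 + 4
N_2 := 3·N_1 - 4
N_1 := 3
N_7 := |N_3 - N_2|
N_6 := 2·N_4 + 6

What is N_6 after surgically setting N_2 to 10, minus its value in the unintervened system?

20

Under do(N_2=10), the mechanism N_2 := 3·N_1 - 4 is discarded; N_2 is fixed at 10.
N_4 = 2·N_2 + 2·N_1 + 4  [with N_2=10, N_1=3]  = 30
N_6 = 2·N_4 + 6  [with N_4=30]  = 66
Without intervention: N_2 = 3·N_1 - 4  [with N_1=3]  = 5; N_4 = 2·N_2 + 2·N_1 + 4  [with N_2=5, N_1=3]  = 20; N_6 = 2·N_4 + 6  [with N_4=20]  = 46.
Change = 66 − 46 = 20.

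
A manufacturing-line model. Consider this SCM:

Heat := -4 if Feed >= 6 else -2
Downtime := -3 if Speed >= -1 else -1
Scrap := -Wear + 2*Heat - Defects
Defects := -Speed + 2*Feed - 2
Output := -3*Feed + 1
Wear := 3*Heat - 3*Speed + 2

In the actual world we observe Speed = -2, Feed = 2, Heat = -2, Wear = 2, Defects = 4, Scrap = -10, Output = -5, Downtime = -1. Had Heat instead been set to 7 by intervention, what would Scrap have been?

The intervention breaks the incoming arrows to Heat: Heat := -4 if Feed >= 6 else -2 no longer applies, and Heat = 7.
Wear = 3*Heat - 3*Speed + 2  [with Heat=7, Speed=-2]  = 29
Defects = -Speed + 2*Feed - 2  [with Speed=-2, Feed=2]  = 4
Scrap = -Wear + 2*Heat - Defects  [with Wear=29, Heat=7, Defects=4]  = -19

-19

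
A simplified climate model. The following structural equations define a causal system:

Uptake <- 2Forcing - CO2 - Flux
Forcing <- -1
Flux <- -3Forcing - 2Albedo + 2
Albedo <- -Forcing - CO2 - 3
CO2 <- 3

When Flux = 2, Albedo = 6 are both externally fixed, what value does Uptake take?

The joint intervention fixes Flux = 2, Albedo = 6, removing each variable's own equation.
Uptake = 2Forcing - CO2 - Flux  [with Forcing=-1, CO2=3, Flux=2]  = -7

-7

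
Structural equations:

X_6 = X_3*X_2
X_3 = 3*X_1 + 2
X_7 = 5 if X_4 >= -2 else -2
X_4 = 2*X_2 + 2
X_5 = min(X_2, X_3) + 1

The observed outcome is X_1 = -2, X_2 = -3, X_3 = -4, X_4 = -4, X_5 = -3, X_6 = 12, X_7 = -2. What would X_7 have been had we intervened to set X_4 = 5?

5

The intervention breaks the incoming arrows to X_4: X_4 = 2*X_2 + 2 no longer applies, and X_4 = 5.
X_7 = 5 if X_4 >= -2 else -2  [with X_4=5]  = 5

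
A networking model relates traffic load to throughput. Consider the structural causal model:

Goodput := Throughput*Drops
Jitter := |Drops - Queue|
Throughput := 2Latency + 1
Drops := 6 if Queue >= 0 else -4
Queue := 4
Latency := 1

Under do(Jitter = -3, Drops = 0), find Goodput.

The joint intervention fixes Jitter = -3, Drops = 0, removing each variable's own equation.
Throughput = 2Latency + 1  [with Latency=1]  = 3
Goodput = Throughput*Drops  [with Throughput=3, Drops=0]  = 0

0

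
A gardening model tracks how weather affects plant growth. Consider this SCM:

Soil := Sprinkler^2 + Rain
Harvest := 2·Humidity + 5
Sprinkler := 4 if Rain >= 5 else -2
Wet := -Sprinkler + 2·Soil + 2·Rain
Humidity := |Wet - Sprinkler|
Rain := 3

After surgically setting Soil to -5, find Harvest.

5

The intervention breaks the incoming arrows to Soil: Soil := Sprinkler^2 + Rain no longer applies, and Soil = -5.
Sprinkler = 4 if Rain >= 5 else -2  [with Rain=3]  = -2
Wet = -Sprinkler + 2·Soil + 2·Rain  [with Sprinkler=-2, Soil=-5, Rain=3]  = -2
Humidity = |Wet - Sprinkler|  [with Wet=-2, Sprinkler=-2]  = 0
Harvest = 2·Humidity + 5  [with Humidity=0]  = 5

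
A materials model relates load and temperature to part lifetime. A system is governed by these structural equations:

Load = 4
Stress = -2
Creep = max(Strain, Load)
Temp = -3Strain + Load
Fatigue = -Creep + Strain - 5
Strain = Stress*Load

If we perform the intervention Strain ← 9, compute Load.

Under do(Strain=9), the mechanism Strain = Stress*Load is discarded; Strain is fixed at 9.
Load is not downstream of the intervention, so its value is determined by the original equations.

4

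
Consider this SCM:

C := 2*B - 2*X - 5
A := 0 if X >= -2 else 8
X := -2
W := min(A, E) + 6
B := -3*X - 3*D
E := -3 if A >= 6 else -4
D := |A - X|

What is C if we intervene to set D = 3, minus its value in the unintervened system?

The intervention breaks the incoming arrows to D: D := |A - X| no longer applies, and D = 3.
B = -3*X - 3*D  [with X=-2, D=3]  = -3
C = 2*B - 2*X - 5  [with B=-3, X=-2]  = -7
Without intervention: A = 0 if X >= -2 else 8  [with X=-2]  = 0; D = |A - X|  [with A=0, X=-2]  = 2; B = -3*X - 3*D  [with X=-2, D=2]  = 0; C = 2*B - 2*X - 5  [with B=0, X=-2]  = -1.
Change = -7 − (-1) = -6.

-6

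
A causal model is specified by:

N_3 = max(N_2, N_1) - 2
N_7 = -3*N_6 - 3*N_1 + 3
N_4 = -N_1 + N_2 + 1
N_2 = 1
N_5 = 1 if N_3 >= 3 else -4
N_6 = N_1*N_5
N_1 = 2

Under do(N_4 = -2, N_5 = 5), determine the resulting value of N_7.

Under do(N_4 = -2, N_5 = 5), each intervened variable's structural equation is replaced by its fixed value.
N_6 = N_1*N_5  [with N_1=2, N_5=5]  = 10
N_7 = -3*N_6 - 3*N_1 + 3  [with N_6=10, N_1=2]  = -33

-33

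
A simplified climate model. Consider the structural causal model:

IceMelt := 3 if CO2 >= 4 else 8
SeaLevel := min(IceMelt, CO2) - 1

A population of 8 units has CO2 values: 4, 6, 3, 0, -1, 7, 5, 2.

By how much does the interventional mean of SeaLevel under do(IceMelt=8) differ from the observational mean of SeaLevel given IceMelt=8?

2.25

do(IceMelt=8) breaks IceMelt's dependence on CO2. With IceMelt=8 fixed, SeaLevel across the units is 3, 5, 2, -1, -2, 6, 4, 1, mean 2.25.
Conditioning on IceMelt=8 selects the 4 unit(s) with CO2 ∈ {3, 0, -1, 2}. Their SeaLevel values: 2, -1, -2, 1. Mean = 0.
Difference = 2.25 − 0 = 2.25.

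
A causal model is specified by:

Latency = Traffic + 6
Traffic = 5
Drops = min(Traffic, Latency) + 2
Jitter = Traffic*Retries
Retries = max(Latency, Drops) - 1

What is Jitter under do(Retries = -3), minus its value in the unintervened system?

Intervening sets Retries = -3 and removes its equation (Retries = max(Latency, Drops) - 1).
Jitter = Traffic*Retries  [with Traffic=5, Retries=-3]  = -15
Without intervention: Latency = Traffic + 6  [with Traffic=5]  = 11; Drops = min(Traffic, Latency) + 2  [with Traffic=5, Latency=11]  = 7; Retries = max(Latency, Drops) - 1  [with Latency=11, Drops=7]  = 10; Jitter = Traffic*Retries  [with Traffic=5, Retries=10]  = 50.
Change = -15 − 50 = -65.

-65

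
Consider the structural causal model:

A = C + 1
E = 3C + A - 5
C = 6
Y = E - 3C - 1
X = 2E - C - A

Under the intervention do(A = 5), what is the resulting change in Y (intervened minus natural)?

-2

do(A=5) replaces the equation A = C + 1 with the constant A = 5.
E = 3C + A - 5  [with C=6, A=5]  = 18
Y = E - 3C - 1  [with E=18, C=6]  = -1
Without intervention: A = C + 1  [with C=6]  = 7; E = 3C + A - 5  [with C=6, A=7]  = 20; Y = E - 3C - 1  [with E=20, C=6]  = 1.
Change = -1 − 1 = -2.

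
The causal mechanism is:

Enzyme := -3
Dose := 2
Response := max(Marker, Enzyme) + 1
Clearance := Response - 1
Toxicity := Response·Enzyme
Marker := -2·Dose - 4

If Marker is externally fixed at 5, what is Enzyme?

-3

Under do(Marker=5), the mechanism Marker := -2·Dose - 4 is discarded; Marker is fixed at 5.
Since Enzyme is not a descendant of the intervened variable, it is unaffected.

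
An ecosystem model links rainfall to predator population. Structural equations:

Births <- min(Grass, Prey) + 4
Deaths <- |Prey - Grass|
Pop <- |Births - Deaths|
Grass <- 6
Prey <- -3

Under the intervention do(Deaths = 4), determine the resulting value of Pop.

Intervening sets Deaths = 4 and removes its equation (Deaths <- |Prey - Grass|).
Births = min(Grass, Prey) + 4  [with Grass=6, Prey=-3]  = 1
Pop = |Births - Deaths|  [with Births=1, Deaths=4]  = 3

3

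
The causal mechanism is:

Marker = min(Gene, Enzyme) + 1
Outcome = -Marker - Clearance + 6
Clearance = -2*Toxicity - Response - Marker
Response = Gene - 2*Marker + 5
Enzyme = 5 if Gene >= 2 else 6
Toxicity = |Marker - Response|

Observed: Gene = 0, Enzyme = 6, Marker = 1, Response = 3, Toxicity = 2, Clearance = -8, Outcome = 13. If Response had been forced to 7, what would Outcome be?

25

The intervention breaks the incoming arrows to Response: Response = Gene - 2*Marker + 5 no longer applies, and Response = 7.
Enzyme = 5 if Gene >= 2 else 6  [with Gene=0]  = 6
Marker = min(Gene, Enzyme) + 1  [with Gene=0, Enzyme=6]  = 1
Toxicity = |Marker - Response|  [with Marker=1, Response=7]  = 6
Clearance = -2*Toxicity - Response - Marker  [with Toxicity=6, Response=7, Marker=1]  = -20
Outcome = -Marker - Clearance + 6  [with Marker=1, Clearance=-20]  = 25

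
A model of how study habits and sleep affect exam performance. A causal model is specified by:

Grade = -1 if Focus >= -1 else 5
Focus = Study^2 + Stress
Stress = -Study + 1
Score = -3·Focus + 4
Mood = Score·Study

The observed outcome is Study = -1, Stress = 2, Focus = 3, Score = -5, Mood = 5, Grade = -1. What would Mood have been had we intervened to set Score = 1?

-1

Intervening sets Score = 1 and removes its equation (Score = -3·Focus + 4).
Mood = Score·Study  [with Score=1, Study=-1]  = -1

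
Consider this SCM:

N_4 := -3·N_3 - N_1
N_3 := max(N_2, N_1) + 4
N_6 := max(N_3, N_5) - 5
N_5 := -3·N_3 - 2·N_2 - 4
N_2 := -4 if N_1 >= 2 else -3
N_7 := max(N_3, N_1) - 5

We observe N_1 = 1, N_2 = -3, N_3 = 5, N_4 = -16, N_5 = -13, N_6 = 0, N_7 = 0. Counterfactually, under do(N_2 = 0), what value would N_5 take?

do(N_2=0) replaces the equation N_2 := -4 if N_1 >= 2 else -3 with the constant N_2 = 0.
N_3 = max(N_2, N_1) + 4  [with N_2=0, N_1=1]  = 5
N_5 = -3·N_3 - 2·N_2 - 4  [with N_3=5, N_2=0]  = -19

-19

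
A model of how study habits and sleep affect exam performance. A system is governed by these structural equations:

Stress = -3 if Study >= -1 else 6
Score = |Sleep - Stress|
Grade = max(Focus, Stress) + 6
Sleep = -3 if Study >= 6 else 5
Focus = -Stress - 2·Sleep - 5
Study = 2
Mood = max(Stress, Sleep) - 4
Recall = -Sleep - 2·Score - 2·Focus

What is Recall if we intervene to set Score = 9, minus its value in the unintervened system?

-2

Under do(Score=9), the mechanism Score = |Sleep - Stress| is discarded; Score is fixed at 9.
Sleep = -3 if Study >= 6 else 5  [with Study=2]  = 5
Stress = -3 if Study >= -1 else 6  [with Study=2]  = -3
Focus = -Stress - 2·Sleep - 5  [with Stress=-3, Sleep=5]  = -12
Recall = -Sleep - 2·Score - 2·Focus  [with Sleep=5, Score=9, Focus=-12]  = 1
Without intervention: Sleep = -3 if Study >= 6 else 5  [with Study=2]  = 5; Stress = -3 if Study >= -1 else 6  [with Study=2]  = -3; Focus = -Stress - 2·Sleep - 5  [with Stress=-3, Sleep=5]  = -12; Score = |Sleep - Stress|  [with Sleep=5, Stress=-3]  = 8; Recall = -Sleep - 2·Score - 2·Focus  [with Sleep=5, Score=8, Focus=-12]  = 3.
Change = 1 − 3 = -2.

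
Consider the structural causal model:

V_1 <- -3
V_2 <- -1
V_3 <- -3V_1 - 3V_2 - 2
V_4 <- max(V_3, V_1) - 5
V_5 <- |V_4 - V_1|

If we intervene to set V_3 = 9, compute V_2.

Under do(V_3=9), the mechanism V_3 <- -3V_1 - 3V_2 - 2 is discarded; V_3 is fixed at 9.
Since V_2 is not a descendant of the intervened variable, it is unaffected.

-1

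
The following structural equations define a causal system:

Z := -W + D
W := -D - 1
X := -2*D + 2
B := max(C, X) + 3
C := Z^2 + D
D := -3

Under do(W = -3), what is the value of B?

11

Under do(W=-3), the mechanism W := -D - 1 is discarded; W is fixed at -3.
Z = -W + D  [with W=-3, D=-3]  = 0
X = -2*D + 2  [with D=-3]  = 8
C = Z^2 + D  [with Z=0, D=-3]  = -3
B = max(C, X) + 3  [with C=-3, X=8]  = 11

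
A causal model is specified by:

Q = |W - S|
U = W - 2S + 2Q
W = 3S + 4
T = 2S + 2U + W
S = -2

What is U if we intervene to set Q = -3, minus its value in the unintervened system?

The intervention breaks the incoming arrows to Q: Q = |W - S| no longer applies, and Q = -3.
W = 3S + 4  [with S=-2]  = -2
U = W - 2S + 2Q  [with W=-2, S=-2, Q=-3]  = -4
Without intervention: W = 3S + 4  [with S=-2]  = -2; Q = |W - S|  [with W=-2, S=-2]  = 0; U = W - 2S + 2Q  [with W=-2, S=-2, Q=0]  = 2.
Change = -4 − 2 = -6.

-6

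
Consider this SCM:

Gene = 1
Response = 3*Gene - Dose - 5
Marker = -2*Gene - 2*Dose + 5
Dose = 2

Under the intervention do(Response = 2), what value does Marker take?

-1

Under do(Response=2), the mechanism Response = 3*Gene - Dose - 5 is discarded; Response is fixed at 2.
Since Marker is not a descendant of the intervened variable, it is unaffected.
Marker = -2*Gene - 2*Dose + 5  [with Gene=1, Dose=2]  = -1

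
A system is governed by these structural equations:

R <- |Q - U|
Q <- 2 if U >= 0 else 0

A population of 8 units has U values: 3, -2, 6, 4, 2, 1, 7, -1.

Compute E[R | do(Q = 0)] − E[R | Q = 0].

1.75

Every unit gets Q=0 under the intervention. R values become 3, 2, 6, 4, 2, 1, 7, 1; E[R|do(Q=0)] = 3.25.
Conditioning on Q=0 selects the 2 unit(s) with U ∈ {-2, -1}. Their R values: 2, 1. Mean = 1.5.
Difference = 3.25 − 1.5 = 1.75.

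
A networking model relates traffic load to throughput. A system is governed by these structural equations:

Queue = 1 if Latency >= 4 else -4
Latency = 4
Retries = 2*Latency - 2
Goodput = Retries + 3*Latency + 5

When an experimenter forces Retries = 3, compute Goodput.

20

The intervention breaks the incoming arrows to Retries: Retries = 2*Latency - 2 no longer applies, and Retries = 3.
Goodput = Retries + 3*Latency + 5  [with Retries=3, Latency=4]  = 20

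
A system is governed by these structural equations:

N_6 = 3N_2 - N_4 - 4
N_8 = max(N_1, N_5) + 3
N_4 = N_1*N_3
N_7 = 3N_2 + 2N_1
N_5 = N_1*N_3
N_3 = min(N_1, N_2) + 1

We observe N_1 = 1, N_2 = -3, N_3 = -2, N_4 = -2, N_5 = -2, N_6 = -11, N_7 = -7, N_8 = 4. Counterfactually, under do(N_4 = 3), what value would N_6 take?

Under do(N_4=3), the mechanism N_4 = N_1*N_3 is discarded; N_4 is fixed at 3.
N_6 = 3N_2 - N_4 - 4  [with N_2=-3, N_4=3]  = -16

-16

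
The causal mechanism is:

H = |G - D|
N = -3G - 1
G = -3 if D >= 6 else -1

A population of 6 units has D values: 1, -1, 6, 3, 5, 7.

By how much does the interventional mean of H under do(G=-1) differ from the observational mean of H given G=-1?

1.5

The intervention sets G=-1 in all 6 units regardless of D. Recomputing H per unit gives 2, 0, 7, 4, 6, 8; average 4.5.
Conditioning on G=-1 selects the 4 unit(s) with D ∈ {1, -1, 3, 5}. Their H values: 2, 0, 4, 6. Mean = 3.
Difference = 4.5 − 3 = 1.5.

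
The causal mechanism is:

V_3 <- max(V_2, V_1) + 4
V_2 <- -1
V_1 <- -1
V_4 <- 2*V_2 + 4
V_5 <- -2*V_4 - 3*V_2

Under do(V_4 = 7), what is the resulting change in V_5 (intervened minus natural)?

-10

Intervening sets V_4 = 7 and removes its equation (V_4 <- 2*V_2 + 4).
V_5 = -2*V_4 - 3*V_2  [with V_4=7, V_2=-1]  = -11
Without intervention: V_4 = 2*V_2 + 4  [with V_2=-1]  = 2; V_5 = -2*V_4 - 3*V_2  [with V_4=2, V_2=-1]  = -1.
Change = -11 − (-1) = -10.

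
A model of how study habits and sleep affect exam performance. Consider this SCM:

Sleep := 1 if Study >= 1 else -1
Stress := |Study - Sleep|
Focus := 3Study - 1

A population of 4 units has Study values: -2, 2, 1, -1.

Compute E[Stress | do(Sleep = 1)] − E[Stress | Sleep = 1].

1

do(Sleep=1) breaks Sleep's dependence on Study. With Sleep=1 fixed, Stress across the units is 3, 1, 0, 2, mean 1.5.
Observing Sleep=1 restricts to units where Sleep's equation naturally yields 1: Study ∈ {2, 1}. In that subpopulation Stress = 1, 0, mean 0.5.
Difference = 1.5 − 0.5 = 1.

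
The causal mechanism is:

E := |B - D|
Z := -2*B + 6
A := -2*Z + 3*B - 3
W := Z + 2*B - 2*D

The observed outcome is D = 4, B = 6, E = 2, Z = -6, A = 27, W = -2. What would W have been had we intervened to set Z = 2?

6

Under do(Z=2), the mechanism Z := -2*B + 6 is discarded; Z is fixed at 2.
W = Z + 2*B - 2*D  [with Z=2, B=6, D=4]  = 6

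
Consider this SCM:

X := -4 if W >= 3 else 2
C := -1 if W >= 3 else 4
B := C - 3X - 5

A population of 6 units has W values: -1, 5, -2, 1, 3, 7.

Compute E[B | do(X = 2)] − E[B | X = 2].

The intervention sets X=2 in all 6 units regardless of W. Recomputing B per unit gives -7, -12, -7, -7, -12, -12; average -9.5.
Conditioning on X=2 selects the 3 unit(s) with W ∈ {-1, -2, 1}. Their B values: -7, -7, -7. Mean = -7.
Difference = -9.5 − (-7) = -2.5.

-2.5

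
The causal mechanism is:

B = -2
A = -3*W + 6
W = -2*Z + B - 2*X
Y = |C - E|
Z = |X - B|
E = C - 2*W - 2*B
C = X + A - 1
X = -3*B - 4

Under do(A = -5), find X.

2

Under do(A=-5), the mechanism A = -3*W + 6 is discarded; A is fixed at -5.
No directed path runs from A to X, so X keeps its natural value.
X = -3*B - 4  [with B=-2]  = 2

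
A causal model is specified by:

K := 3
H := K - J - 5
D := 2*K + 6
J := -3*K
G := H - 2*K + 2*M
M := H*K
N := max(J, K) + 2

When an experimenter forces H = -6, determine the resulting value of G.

-48

The intervention breaks the incoming arrows to H: H := K - J - 5 no longer applies, and H = -6.
M = H*K  [with H=-6, K=3]  = -18
G = H - 2*K + 2*M  [with H=-6, K=3, M=-18]  = -48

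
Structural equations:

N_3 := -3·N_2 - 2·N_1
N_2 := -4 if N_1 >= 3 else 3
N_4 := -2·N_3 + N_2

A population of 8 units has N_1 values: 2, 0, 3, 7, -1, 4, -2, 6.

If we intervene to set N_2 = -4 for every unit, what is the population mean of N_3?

Every unit gets N_2=-4 under the intervention. N_3 values become 8, 12, 6, -2, 14, 4, 16, 0; E[N_3|do(N_2=-4)] = 7.25.

7.25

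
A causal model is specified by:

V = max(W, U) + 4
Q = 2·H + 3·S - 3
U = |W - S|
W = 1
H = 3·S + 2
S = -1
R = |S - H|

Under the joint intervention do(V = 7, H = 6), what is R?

The joint intervention fixes V = 7, H = 6, removing each variable's own equation.
R = |S - H|  [with S=-1, H=6]  = 7

7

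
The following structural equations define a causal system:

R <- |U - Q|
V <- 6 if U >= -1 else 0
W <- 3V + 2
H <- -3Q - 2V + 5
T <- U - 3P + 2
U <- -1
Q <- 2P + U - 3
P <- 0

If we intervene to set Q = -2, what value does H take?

-1

Under do(Q=-2), the mechanism Q <- 2P + U - 3 is discarded; Q is fixed at -2.
V = 6 if U >= -1 else 0  [with U=-1]  = 6
H = -3Q - 2V + 5  [with Q=-2, V=6]  = -1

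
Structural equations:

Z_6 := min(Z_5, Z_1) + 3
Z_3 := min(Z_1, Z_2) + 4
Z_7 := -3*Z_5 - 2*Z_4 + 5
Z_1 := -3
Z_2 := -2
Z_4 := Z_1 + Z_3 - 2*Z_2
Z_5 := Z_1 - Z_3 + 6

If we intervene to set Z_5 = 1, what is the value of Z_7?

-2

Under do(Z_5=1), the mechanism Z_5 := Z_1 - Z_3 + 6 is discarded; Z_5 is fixed at 1.
Z_3 = min(Z_1, Z_2) + 4  [with Z_1=-3, Z_2=-2]  = 1
Z_4 = Z_1 + Z_3 - 2*Z_2  [with Z_1=-3, Z_3=1, Z_2=-2]  = 2
Z_7 = -3*Z_5 - 2*Z_4 + 5  [with Z_5=1, Z_4=2]  = -2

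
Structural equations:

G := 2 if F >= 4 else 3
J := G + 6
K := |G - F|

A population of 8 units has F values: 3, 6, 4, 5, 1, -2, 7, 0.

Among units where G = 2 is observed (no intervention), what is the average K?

3.5

E[K|G=2] averages over only the 4 units with G=2 (F = 6, 4, 5, 7): K = 4, 2, 3, 5, mean 3.5.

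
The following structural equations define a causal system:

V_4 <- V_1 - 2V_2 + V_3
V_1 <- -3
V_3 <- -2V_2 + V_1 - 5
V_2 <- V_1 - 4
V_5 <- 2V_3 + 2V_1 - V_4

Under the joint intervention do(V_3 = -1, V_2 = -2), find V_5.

Setting V_3 = -1, V_2 = -2 by intervention discards those variables' equations.
V_4 = V_1 - 2V_2 + V_3  [with V_1=-3, V_2=-2, V_3=-1]  = 0
V_5 = 2V_3 + 2V_1 - V_4  [with V_3=-1, V_1=-3, V_4=0]  = -8

-8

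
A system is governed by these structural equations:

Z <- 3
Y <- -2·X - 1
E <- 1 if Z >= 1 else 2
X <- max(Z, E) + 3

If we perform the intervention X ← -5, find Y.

9

The intervention breaks the incoming arrows to X: X <- max(Z, E) + 3 no longer applies, and X = -5.
Y = -2·X - 1  [with X=-5]  = 9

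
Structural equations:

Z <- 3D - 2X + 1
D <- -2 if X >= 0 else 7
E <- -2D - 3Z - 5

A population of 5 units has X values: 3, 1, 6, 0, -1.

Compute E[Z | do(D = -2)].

-8.6

Every unit gets D=-2 under the intervention. Z values become -11, -7, -17, -5, -3; E[Z|do(D=-2)] = -8.6.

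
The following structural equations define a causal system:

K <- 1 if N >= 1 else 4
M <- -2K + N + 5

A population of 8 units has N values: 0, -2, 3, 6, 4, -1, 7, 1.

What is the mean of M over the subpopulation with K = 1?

7.2

E[M|K=1] averages over only the 5 units with K=1 (N = 3, 6, 4, 7, 1): M = 6, 9, 7, 10, 4, mean 7.2.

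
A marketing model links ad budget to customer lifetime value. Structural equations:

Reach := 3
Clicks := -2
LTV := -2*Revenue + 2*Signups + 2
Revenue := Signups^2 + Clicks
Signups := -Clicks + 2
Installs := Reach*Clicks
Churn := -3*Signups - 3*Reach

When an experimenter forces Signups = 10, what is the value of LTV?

-174

The intervention breaks the incoming arrows to Signups: Signups := -Clicks + 2 no longer applies, and Signups = 10.
Revenue = Signups^2 + Clicks  [with Signups=10, Clicks=-2]  = 98
LTV = -2*Revenue + 2*Signups + 2  [with Revenue=98, Signups=10]  = -174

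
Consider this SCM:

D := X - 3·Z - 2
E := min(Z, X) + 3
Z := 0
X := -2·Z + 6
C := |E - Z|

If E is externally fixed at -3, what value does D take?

4

The intervention breaks the incoming arrows to E: E := min(Z, X) + 3 no longer applies, and E = -3.
D is not downstream of the intervention, so its value is determined by the original equations.
X = -2·Z + 6  [with Z=0]  = 6
D = X - 3·Z - 2  [with X=6, Z=0]  = 4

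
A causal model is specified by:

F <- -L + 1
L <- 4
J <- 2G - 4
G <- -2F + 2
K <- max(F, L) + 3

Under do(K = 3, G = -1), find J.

-6

Setting K = 3, G = -1 by intervention discards those variables' equations.
J = 2G - 4  [with G=-1]  = -6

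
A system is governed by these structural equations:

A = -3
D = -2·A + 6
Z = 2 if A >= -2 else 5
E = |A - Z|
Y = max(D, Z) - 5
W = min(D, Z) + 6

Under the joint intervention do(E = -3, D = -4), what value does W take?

Setting E = -3, D = -4 by intervention discards those variables' equations.
Z = 2 if A >= -2 else 5  [with A=-3]  = 5
W = min(D, Z) + 6  [with D=-4, Z=5]  = 2

2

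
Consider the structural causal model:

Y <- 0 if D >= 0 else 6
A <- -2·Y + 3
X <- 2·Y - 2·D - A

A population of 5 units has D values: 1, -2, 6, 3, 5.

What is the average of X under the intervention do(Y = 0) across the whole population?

Under do(Y=0), Y's equation is replaced by Y=0 for every unit. Per-unit X: -5, 1, -15, -9, -13. Mean = -8.2.

-8.2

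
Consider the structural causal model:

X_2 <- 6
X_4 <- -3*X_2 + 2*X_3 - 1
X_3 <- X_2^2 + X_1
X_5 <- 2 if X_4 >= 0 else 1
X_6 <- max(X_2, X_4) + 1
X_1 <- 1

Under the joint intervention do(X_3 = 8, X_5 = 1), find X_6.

Setting X_3 = 8, X_5 = 1 by intervention discards those variables' equations.
X_4 = -3*X_2 + 2*X_3 - 1  [with X_2=6, X_3=8]  = -3
X_6 = max(X_2, X_4) + 1  [with X_2=6, X_4=-3]  = 7

7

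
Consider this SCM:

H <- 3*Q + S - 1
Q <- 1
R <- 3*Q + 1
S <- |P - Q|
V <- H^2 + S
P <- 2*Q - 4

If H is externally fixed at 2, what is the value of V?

7

The intervention breaks the incoming arrows to H: H <- 3*Q + S - 1 no longer applies, and H = 2.
P = 2*Q - 4  [with Q=1]  = -2
S = |P - Q|  [with P=-2, Q=1]  = 3
V = H^2 + S  [with H=2, S=3]  = 7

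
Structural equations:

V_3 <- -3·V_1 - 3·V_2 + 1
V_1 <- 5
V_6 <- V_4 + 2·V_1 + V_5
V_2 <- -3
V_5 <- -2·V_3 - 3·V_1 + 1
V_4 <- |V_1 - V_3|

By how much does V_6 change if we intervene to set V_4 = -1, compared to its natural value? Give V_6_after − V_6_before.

Under do(V_4=-1), the mechanism V_4 <- |V_1 - V_3| is discarded; V_4 is fixed at -1.
V_3 = -3·V_1 - 3·V_2 + 1  [with V_1=5, V_2=-3]  = -5
V_5 = -2·V_3 - 3·V_1 + 1  [with V_3=-5, V_1=5]  = -4
V_6 = V_4 + 2·V_1 + V_5  [with V_4=-1, V_1=5, V_5=-4]  = 5
Without intervention: V_3 = -3·V_1 - 3·V_2 + 1  [with V_1=5, V_2=-3]  = -5; V_4 = |V_1 - V_3|  [with V_1=5, V_3=-5]  = 10; V_5 = -2·V_3 - 3·V_1 + 1  [with V_3=-5, V_1=5]  = -4; V_6 = V_4 + 2·V_1 + V_5  [with V_4=10, V_1=5, V_5=-4]  = 16.
Change = 5 − 16 = -11.

-11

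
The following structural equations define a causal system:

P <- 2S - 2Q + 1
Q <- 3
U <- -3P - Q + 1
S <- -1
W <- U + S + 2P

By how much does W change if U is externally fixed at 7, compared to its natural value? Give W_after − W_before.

Intervening sets U = 7 and removes its equation (U <- -3P - Q + 1).
P = 2S - 2Q + 1  [with S=-1, Q=3]  = -7
W = U + S + 2P  [with U=7, S=-1, P=-7]  = -8
Without intervention: P = 2S - 2Q + 1  [with S=-1, Q=3]  = -7; U = -3P - Q + 1  [with P=-7, Q=3]  = 19; W = U + S + 2P  [with U=19, S=-1, P=-7]  = 4.
Change = -8 − 4 = -12.

-12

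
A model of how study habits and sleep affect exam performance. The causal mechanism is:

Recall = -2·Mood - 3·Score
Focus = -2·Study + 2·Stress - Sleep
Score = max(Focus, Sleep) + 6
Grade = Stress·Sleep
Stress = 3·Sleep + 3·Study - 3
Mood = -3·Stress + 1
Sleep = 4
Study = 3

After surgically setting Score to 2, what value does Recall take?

Under do(Score=2), the mechanism Score = max(Focus, Sleep) + 6 is discarded; Score is fixed at 2.
Stress = 3·Sleep + 3·Study - 3  [with Sleep=4, Study=3]  = 18
Mood = -3·Stress + 1  [with Stress=18]  = -53
Recall = -2·Mood - 3·Score  [with Mood=-53, Score=2]  = 100

100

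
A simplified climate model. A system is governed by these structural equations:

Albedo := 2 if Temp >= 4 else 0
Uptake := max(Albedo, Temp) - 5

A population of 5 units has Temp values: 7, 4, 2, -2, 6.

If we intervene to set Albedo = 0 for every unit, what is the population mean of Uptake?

-1.2

The intervention sets Albedo=0 in all 5 units regardless of Temp. Recomputing Uptake per unit gives 2, -1, -3, -5, 1; average -1.2.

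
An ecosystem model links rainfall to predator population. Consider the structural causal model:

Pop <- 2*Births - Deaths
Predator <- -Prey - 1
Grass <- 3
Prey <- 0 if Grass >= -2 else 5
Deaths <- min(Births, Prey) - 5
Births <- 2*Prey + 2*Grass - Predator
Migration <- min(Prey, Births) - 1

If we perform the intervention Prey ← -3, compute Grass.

3

Under do(Prey=-3), the mechanism Prey <- 0 if Grass >= -2 else 5 is discarded; Prey is fixed at -3.
Grass is not downstream of the intervention, so its value is determined by the original equations.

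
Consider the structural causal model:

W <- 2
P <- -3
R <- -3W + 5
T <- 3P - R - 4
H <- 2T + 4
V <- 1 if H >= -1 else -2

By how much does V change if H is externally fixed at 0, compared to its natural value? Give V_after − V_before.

3

The intervention breaks the incoming arrows to H: H <- 2T + 4 no longer applies, and H = 0.
V = 1 if H >= -1 else -2  [with H=0]  = 1
Without intervention: R = -3W + 5  [with W=2]  = -1; T = 3P - R - 4  [with P=-3, R=-1]  = -12; H = 2T + 4  [with T=-12]  = -20; V = 1 if H >= -1 else -2  [with H=-20]  = -2.
Change = 1 − (-2) = 3.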